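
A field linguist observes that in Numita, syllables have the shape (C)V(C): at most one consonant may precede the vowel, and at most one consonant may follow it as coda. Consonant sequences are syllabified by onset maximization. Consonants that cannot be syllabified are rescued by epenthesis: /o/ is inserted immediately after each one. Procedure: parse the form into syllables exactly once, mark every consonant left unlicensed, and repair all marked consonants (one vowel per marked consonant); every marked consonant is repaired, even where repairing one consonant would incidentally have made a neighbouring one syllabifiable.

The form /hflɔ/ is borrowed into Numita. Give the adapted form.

hofolɔ

The consonants /h/, /f/ cannot be parsed into a legal (C)V(C) syllable (at most one coda consonant is licensed; onsets are limited to one consonant).
Epenthesis after each stranded consonant: /h/ → /ho/, /f/ → /fo/.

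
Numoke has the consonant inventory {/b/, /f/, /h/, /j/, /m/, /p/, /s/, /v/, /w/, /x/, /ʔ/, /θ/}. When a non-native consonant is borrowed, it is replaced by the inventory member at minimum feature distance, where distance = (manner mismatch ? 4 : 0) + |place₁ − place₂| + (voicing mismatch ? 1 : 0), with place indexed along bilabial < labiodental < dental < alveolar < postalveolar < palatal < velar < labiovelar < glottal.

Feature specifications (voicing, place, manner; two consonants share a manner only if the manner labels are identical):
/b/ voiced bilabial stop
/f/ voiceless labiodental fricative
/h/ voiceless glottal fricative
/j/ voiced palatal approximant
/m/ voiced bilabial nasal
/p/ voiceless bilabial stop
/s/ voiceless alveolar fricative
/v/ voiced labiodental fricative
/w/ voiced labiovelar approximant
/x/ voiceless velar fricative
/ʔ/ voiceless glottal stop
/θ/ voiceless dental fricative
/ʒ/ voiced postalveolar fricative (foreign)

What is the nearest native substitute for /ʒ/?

s

/s/ is closest: same manner (fricative), place distance 1 (postalveolar→alveolar), voicing differs (+1); total 2. Next closest is /v/ at distance 3.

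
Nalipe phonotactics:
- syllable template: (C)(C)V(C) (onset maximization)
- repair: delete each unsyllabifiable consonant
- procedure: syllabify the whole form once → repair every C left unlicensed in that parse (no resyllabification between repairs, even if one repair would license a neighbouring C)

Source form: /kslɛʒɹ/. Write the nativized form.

slɛʒ

Syllabifying with onset maximization leaves /k/, /ɹ/ stranded (at most one coda consonant is licensed; onsets may contain at most 2 consonants).
Deleting the stranded consonants removes /k/, /ɹ/.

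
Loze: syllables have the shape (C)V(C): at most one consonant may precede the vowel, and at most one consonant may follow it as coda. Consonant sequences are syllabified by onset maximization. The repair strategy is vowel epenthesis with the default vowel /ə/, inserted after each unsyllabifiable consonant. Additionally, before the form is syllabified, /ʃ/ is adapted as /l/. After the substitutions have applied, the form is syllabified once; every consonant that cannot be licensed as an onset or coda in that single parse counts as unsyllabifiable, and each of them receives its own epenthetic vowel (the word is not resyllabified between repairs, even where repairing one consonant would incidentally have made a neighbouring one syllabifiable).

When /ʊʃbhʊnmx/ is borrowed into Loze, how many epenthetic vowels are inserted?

After substitution the input is /ʊlbhʊnmx/.
The unsyllabifiable consonants are /b/, /m/, /x/; each receives one epenthetic vowel.

3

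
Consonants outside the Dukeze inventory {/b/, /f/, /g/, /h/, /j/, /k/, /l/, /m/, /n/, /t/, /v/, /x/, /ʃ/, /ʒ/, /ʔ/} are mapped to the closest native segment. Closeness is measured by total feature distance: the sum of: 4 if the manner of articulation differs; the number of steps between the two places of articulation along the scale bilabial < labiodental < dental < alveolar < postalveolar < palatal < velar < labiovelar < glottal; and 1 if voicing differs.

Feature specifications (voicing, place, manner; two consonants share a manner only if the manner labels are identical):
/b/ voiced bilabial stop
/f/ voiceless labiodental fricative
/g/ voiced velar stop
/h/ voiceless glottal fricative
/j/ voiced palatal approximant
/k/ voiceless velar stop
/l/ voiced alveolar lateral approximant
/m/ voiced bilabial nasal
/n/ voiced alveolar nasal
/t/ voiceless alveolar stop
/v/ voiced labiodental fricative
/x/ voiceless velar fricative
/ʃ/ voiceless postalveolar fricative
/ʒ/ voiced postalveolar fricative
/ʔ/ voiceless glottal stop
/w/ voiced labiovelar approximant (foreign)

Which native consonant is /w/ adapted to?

j

/j/ is closest: same manner (approximant), place distance 2 (labiovelar→palatal), same voicing; total 2. Next closest is /g/ at distance 5.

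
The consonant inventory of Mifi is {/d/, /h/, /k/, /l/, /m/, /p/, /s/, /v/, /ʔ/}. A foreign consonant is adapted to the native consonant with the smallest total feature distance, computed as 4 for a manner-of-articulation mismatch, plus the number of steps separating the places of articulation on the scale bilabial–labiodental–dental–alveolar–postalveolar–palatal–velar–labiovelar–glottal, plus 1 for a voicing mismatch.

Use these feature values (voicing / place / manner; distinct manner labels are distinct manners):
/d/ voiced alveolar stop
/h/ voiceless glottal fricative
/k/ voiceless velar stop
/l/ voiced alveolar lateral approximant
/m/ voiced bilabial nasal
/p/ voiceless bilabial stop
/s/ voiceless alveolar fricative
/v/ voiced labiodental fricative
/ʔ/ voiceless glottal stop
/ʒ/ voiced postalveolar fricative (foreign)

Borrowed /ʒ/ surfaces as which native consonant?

s

/s/ is closest: same manner (fricative), place distance 1 (postalveolar→alveolar), voicing differs (+1); total 2. Next closest is /v/ at distance 3.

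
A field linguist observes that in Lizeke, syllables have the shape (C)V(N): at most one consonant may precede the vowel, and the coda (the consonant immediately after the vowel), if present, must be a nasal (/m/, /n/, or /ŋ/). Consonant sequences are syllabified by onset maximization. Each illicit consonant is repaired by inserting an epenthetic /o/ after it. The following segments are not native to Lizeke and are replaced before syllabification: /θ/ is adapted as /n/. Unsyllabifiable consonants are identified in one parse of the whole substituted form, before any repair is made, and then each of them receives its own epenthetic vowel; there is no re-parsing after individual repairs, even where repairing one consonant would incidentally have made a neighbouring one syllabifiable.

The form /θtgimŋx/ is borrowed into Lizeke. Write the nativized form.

Substitution: /θ/ → /n/, giving /ntgimŋx/.
Syllabifying with onset maximization leaves /n/, /t/, /ŋ/, /x/ stranded (only a nasal (/m/, /n/, or /ŋ/) is licensed in coda position; onsets are limited to one consonant).
Each unlicensed consonant becomes the onset of a new syllable: /n/ → /no/, /t/ → /to/, /ŋ/ → /ŋo/, /x/ → /xo/.

notogimŋoxo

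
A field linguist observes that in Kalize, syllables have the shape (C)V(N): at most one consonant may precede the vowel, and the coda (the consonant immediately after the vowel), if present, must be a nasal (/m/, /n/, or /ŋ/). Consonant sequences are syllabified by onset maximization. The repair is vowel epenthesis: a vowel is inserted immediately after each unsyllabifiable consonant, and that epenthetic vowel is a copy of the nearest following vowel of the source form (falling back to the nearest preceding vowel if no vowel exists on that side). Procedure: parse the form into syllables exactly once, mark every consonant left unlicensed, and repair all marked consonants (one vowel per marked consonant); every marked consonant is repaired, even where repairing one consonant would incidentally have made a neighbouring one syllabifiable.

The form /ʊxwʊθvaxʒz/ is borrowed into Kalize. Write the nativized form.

The consonants /x/, /θ/, /x/, /ʒ/, /z/ cannot be parsed into a legal (C)V(N) syllable (only a nasal (/m/, /n/, or /ŋ/) is licensed in coda position; onsets are limited to one consonant).
Epenthesis after each stranded consonant: /x/ → /xʊ/, /θ/ → /θa/, /x/ → /xa/, /ʒ/ → /ʒa/, /z/ → /za/.

ʊxʊwʊθavaxaʒaza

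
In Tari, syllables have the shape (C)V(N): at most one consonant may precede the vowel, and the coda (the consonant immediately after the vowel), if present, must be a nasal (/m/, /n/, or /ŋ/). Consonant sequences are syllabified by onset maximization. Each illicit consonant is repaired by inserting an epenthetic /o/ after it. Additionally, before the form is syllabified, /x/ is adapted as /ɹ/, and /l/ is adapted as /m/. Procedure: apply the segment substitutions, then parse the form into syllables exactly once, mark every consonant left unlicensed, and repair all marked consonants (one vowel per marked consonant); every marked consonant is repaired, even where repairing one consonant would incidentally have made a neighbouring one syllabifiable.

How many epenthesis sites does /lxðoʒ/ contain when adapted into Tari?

After substitution the input is /mɹðoʒ/.
The unsyllabifiable consonants are /m/, /ɹ/, /ʒ/; each receives one epenthetic vowel.

3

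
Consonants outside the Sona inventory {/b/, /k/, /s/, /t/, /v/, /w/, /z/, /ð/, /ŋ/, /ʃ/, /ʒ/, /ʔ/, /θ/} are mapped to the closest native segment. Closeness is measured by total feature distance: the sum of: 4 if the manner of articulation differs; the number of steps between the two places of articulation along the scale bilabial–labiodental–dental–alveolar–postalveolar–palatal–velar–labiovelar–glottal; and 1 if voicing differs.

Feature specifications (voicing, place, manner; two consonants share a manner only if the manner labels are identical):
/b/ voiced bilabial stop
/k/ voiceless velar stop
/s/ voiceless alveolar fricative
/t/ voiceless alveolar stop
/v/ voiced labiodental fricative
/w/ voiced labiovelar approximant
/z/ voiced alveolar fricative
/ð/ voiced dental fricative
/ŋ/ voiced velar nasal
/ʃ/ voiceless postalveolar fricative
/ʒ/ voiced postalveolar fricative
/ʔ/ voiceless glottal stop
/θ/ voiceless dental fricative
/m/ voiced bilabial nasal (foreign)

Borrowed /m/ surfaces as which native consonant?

/b/ is closest: manner differs (nasal→stop, +4), place distance 0 (bilabial→bilabial), same voicing; total 4. Next closest is /v/ at distance 5.

b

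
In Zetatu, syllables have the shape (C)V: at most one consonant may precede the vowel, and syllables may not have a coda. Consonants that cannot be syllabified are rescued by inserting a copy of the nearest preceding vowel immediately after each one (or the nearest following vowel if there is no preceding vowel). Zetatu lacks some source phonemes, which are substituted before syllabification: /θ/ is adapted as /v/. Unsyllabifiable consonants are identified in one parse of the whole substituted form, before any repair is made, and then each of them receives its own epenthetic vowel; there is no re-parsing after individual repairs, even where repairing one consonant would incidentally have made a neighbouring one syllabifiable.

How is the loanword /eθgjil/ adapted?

Substitution: /θ/ → /v/, giving /evgjil/.
The consonants /v/, /g/, /l/ cannot be parsed into a legal (C)V syllable (no codas are permitted; onsets are limited to one consonant).
Each unlicensed consonant becomes the onset of a new syllable: /v/ → /ve/, /g/ → /ge/, /l/ → /li/.

evegejili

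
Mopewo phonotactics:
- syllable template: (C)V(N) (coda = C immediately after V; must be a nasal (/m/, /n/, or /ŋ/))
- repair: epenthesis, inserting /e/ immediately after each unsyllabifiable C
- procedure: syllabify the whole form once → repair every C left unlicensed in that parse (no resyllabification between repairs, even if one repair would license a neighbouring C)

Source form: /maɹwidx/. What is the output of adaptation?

The consonants /ɹ/, /d/, /x/ cannot be parsed into a legal (C)V(N) syllable (only a nasal (/m/, /n/, or /ŋ/) is licensed in coda position; onsets are limited to one consonant).
Epenthesis after each stranded consonant: /ɹ/ → /ɹe/, /d/ → /de/, /x/ → /xe/.

maɹewidexe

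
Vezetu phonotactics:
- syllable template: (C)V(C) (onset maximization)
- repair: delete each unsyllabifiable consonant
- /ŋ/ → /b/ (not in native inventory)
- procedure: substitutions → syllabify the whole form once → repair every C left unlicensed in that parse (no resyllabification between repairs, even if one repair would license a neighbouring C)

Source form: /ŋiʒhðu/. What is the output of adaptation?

biʒðu

Substitution: /ŋ/ → /b/, giving /biʒhðu/.
Under (C)V(C), the unsyllabifiable consonants are /h/ (at most one coda consonant is licensed; onsets are limited to one consonant).
Deletion applies to /h/.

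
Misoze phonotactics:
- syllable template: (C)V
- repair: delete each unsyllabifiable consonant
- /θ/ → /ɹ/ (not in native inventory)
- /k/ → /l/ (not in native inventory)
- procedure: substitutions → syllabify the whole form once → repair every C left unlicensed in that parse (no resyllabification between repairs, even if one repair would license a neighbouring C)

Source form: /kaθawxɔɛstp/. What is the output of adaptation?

Substitution: /k/ → /l/, /θ/ → /ɹ/, giving /laɹawxɔɛstp/.
Syllabifying with onset maximization leaves /w/, /s/, /t/, /p/ stranded (no codas are permitted; onsets are limited to one consonant).
Deleting the stranded consonants removes /w/, /s/, /t/, /p/.

laɹaxɔɛ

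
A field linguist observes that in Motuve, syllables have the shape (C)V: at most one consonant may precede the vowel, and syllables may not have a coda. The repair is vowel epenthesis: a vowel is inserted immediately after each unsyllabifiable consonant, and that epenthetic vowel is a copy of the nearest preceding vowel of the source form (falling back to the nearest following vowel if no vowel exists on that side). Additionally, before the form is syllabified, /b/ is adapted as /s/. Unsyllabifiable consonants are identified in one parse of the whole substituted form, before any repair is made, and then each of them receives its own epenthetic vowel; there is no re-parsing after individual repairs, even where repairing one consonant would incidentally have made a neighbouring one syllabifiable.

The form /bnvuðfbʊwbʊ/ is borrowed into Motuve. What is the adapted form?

Substitution: /b/ → /s/, giving /snvuðfsʊwsʊ/.
The consonants /s/, /n/, /ð/, /f/, /w/ cannot be parsed into a legal (C)V syllable (no codas are permitted; onsets are limited to one consonant).
Epenthesis after each stranded consonant: /s/ → /su/, /n/ → /nu/, /ð/ → /ðu/, /f/ → /fu/, /w/ → /wʊ/.

sunuvuðufusʊwʊsʊ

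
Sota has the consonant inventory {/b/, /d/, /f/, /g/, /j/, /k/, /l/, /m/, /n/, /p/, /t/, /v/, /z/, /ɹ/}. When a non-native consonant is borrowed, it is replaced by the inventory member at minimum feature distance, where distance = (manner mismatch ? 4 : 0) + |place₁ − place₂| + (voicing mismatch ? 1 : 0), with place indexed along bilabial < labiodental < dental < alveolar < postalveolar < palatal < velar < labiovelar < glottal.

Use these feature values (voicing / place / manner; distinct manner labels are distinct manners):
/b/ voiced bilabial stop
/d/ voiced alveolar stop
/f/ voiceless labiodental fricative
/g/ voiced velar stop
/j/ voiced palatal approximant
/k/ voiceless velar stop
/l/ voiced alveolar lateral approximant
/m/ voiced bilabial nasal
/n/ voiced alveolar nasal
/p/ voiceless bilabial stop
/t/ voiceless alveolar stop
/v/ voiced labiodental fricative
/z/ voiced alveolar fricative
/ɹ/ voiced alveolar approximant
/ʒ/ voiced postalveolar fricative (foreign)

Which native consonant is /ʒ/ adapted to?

/z/ is closest: same manner (fricative), place distance 1 (postalveolar→alveolar), same voicing; total 1. Next closest is /v/ at distance 3.

z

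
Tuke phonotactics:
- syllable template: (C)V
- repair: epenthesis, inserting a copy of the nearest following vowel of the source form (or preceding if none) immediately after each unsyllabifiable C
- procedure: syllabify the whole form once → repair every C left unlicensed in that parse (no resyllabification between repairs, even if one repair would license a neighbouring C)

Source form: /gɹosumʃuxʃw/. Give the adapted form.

Syllabifying with onset maximization leaves /g/, /m/, /x/, /ʃ/, /w/ stranded (no codas are permitted; onsets are limited to one consonant).
Epenthesis after each stranded consonant: /g/ → /go/, /m/ → /mu/, /x/ → /xu/, /ʃ/ → /ʃu/, /w/ → /wu/.

goɹosumuʃuxuʃuwu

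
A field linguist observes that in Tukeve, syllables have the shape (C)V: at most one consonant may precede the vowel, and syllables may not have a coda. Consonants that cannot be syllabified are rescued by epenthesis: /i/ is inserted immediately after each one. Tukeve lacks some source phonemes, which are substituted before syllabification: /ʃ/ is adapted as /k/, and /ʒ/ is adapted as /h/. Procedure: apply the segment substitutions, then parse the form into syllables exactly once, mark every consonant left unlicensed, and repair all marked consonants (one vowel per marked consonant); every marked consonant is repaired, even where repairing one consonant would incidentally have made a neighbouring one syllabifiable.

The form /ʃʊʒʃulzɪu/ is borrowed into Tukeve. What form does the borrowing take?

kʊhikulizɪu

Substitution: /ʃ/ → /k/, /ʒ/ → /h/, giving /kʊhkulzɪu/.
Under (C)V, the unsyllabifiable consonants are /h/, /l/ (no codas are permitted; onsets are limited to one consonant).
Inserting the epenthetic vowel yields /h/ → /hi/, /l/ → /li/.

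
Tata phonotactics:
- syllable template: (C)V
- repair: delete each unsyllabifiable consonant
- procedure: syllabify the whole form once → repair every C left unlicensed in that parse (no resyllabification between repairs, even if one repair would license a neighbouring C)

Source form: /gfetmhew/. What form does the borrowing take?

fehe

Under (C)V, the unsyllabifiable consonants are /g/, /t/, /m/, /w/ (no codas are permitted; onsets are limited to one consonant).
Each unlicensed consonant is deleted: /g/, /t/, /m/, /w/.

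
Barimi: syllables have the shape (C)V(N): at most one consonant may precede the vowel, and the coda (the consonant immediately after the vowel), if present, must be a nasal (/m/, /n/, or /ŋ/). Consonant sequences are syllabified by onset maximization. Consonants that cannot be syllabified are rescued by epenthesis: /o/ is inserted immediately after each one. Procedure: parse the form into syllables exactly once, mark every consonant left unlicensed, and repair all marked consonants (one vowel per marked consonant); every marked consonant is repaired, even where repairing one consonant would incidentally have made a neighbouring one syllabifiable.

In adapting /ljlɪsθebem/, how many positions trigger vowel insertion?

The unsyllabifiable consonants are /l/, /j/, /s/; each receives one epenthetic vowel.

3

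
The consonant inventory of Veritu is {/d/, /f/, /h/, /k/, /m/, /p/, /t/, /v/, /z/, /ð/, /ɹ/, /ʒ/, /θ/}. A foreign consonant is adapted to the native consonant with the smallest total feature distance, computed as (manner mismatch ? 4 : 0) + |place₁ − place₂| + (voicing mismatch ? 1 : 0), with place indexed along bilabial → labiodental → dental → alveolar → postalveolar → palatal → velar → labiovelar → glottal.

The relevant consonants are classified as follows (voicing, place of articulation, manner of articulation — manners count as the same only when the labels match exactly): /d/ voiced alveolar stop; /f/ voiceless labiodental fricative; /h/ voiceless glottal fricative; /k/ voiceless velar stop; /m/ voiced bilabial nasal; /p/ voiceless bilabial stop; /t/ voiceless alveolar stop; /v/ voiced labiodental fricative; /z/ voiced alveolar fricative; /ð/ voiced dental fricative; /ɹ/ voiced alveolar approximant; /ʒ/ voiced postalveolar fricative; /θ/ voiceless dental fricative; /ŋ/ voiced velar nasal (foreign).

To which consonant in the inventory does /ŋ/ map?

k

/k/ is closest: manner differs (nasal→stop, +4), place distance 0 (velar→velar), voicing differs (+1); total 5. Next closest is /m/ at distance 6.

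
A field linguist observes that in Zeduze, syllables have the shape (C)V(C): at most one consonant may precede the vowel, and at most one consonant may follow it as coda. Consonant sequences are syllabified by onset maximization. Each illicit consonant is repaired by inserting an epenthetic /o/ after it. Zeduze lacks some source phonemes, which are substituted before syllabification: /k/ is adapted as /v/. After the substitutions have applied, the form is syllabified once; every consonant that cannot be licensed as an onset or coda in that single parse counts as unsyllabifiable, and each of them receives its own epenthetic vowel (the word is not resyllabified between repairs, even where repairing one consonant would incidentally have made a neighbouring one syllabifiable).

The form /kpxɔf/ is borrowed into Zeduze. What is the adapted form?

vopoxɔf

Substitution: /k/ → /v/, giving /vpxɔf/.
Under (C)V(C), the unsyllabifiable consonants are /v/, /p/ (at most one coda consonant is licensed; onsets are limited to one consonant).
Epenthesis after each stranded consonant: /v/ → /vo/, /p/ → /po/.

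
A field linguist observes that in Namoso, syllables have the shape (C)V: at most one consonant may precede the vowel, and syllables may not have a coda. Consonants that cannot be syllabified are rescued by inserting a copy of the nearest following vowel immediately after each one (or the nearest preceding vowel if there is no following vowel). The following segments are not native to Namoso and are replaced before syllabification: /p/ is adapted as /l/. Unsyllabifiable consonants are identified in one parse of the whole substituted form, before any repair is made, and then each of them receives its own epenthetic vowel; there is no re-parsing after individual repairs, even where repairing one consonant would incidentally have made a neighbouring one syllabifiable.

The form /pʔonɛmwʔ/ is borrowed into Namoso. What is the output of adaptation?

Substitution: /p/ → /l/, giving /lʔonɛmwʔ/.
The consonants /l/, /m/, /w/, /ʔ/ cannot be parsed into a legal (C)V syllable (no codas are permitted; onsets are limited to one consonant).
Epenthesis after each stranded consonant: /l/ → /lo/, /m/ → /mɛ/, /w/ → /wɛ/, /ʔ/ → /ʔɛ/.

loʔonɛmɛwɛʔɛ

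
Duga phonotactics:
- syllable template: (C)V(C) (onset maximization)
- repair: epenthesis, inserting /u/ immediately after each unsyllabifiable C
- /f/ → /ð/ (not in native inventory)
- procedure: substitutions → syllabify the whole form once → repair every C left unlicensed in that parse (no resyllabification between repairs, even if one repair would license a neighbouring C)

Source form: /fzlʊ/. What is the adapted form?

ðuzulʊ

Substitution: /f/ → /ð/, giving /ðzlʊ/.
Under (C)V(C), the unsyllabifiable consonants are /ð/, /z/ (at most one coda consonant is licensed; onsets are limited to one consonant).
Epenthesis after each stranded consonant: /ð/ → /ðu/, /z/ → /zu/.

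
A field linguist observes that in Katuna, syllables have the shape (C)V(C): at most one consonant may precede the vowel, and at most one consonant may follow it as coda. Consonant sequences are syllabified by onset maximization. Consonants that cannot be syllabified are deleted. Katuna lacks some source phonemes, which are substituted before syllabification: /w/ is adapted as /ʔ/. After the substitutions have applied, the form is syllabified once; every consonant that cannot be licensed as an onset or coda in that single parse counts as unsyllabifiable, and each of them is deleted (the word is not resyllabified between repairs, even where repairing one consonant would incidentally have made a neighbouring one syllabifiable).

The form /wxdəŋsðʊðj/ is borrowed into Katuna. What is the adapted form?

Substitution: /w/ → /ʔ/, giving /ʔxdəŋsðʊðj/.
Under (C)V(C), the unsyllabifiable consonants are /ʔ/, /x/, /s/, /j/ (at most one coda consonant is licensed; onsets are limited to one consonant).
Deletion applies to /ʔ/, /x/, /s/, /j/.

dəŋðʊð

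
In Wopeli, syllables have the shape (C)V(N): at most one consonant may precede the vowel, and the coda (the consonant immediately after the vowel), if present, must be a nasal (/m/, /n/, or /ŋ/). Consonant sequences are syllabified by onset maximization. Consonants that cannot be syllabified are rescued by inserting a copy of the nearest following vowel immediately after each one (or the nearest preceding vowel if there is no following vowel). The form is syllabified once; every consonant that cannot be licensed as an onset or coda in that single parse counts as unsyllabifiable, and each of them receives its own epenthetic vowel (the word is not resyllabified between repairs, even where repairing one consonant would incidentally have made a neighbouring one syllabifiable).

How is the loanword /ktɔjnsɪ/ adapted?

kɔtɔjɪnɪsɪ

Syllabifying with onset maximization leaves /k/, /j/, /n/ stranded (only a nasal (/m/, /n/, or /ŋ/) is licensed in coda position; onsets are limited to one consonant).
Inserting the epenthetic vowel yields /k/ → /kɔ/, /j/ → /jɪ/, /n/ → /nɪ/.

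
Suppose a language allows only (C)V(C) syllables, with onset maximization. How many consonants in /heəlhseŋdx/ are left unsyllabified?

3

The consonants /h/, /d/, /x/ cannot be parsed into a legal (C)V(C) syllable (at most one coda consonant is licensed; onsets are limited to one consonant).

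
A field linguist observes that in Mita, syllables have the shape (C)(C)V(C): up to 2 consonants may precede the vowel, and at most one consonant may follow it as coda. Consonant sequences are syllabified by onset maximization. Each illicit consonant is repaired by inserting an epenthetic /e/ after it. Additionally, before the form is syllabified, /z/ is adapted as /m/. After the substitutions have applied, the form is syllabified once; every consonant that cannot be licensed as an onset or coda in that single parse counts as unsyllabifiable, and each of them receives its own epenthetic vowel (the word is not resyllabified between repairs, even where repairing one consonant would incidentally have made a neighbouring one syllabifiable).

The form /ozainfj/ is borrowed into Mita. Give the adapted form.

omainfeje

Substitution: /z/ → /m/, giving /omainfj/.
Under (C)(C)V(C), the unsyllabifiable consonants are /f/, /j/ (at most one coda consonant is licensed; onsets may contain at most 2 consonants).
Epenthesis after each stranded consonant: /f/ → /fe/, /j/ → /je/.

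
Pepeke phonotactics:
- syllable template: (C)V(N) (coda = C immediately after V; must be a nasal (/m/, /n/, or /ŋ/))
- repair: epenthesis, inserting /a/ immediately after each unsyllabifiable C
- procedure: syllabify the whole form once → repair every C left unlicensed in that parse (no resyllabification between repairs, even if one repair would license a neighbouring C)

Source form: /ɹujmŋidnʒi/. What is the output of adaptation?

ɹujamaŋidanaʒi

The consonants /j/, /m/, /d/, /n/ cannot be parsed into a legal (C)V(N) syllable (only a nasal (/m/, /n/, or /ŋ/) is licensed in coda position; onsets are limited to one consonant).
Epenthesis after each stranded consonant: /j/ → /ja/, /m/ → /ma/, /d/ → /da/, /n/ → /na/.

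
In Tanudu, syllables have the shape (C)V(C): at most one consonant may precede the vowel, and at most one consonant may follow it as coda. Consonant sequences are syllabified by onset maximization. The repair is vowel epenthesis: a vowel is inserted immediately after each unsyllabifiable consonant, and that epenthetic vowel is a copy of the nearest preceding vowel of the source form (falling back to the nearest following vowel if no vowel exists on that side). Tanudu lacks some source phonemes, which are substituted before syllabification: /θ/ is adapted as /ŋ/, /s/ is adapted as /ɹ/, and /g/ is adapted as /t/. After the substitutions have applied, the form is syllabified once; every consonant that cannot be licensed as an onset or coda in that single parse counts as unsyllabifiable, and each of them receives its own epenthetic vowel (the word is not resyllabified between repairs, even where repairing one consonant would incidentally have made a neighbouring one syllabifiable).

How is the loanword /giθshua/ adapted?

Substitution: /g/ → /t/, /θ/ → /ŋ/, /s/ → /ɹ/, giving /tiŋɹhua/.
Under (C)V(C), the unsyllabifiable consonants are /ɹ/ (at most one coda consonant is licensed; onsets are limited to one consonant).
Inserting the epenthetic vowel yields /ɹ/ → /ɹi/.

tiŋɹihua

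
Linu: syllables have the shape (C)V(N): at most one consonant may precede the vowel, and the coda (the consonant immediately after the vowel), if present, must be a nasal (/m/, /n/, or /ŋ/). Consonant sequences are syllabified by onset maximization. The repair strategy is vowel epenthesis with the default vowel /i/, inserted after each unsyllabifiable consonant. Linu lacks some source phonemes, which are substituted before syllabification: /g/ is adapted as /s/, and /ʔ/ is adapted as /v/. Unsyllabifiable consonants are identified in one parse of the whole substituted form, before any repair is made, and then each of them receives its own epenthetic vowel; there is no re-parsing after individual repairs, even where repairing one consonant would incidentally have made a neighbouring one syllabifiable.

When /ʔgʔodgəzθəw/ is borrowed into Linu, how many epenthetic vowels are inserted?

5

After substitution the input is /vsvodsəzθəw/.
The unsyllabifiable consonants are /v/, /s/, /d/, /z/, /w/; each receives one epenthetic vowel.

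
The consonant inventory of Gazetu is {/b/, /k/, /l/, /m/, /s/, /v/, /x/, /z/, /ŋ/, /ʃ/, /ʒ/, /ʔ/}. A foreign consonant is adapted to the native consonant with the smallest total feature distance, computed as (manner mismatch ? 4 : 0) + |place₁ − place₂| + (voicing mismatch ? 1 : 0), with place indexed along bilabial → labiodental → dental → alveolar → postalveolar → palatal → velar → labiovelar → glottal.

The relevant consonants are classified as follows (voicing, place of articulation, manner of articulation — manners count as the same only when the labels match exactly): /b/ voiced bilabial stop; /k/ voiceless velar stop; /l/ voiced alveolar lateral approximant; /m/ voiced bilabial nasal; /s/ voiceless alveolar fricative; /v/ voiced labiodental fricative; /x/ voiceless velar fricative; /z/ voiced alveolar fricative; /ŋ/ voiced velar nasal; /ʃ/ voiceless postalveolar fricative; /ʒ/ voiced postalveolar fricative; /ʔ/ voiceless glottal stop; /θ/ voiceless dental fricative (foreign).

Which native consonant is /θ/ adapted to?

s

/s/ is closest: same manner (fricative), place distance 1 (dental→alveolar), same voicing; total 1. Next closest is /v/ at distance 2.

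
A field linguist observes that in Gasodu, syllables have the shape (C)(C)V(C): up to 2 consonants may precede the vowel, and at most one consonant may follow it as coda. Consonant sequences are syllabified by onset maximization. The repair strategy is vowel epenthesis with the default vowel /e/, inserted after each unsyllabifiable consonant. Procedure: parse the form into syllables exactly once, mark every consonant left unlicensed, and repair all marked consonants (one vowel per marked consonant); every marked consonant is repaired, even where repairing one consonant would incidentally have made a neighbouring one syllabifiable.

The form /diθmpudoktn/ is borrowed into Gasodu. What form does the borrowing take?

diθmpudoktene

Syllabifying with onset maximization leaves /t/, /n/ stranded (at most one coda consonant is licensed; onsets may contain at most 2 consonants).
Each unlicensed consonant becomes the onset of a new syllable: /t/ → /te/, /n/ → /ne/.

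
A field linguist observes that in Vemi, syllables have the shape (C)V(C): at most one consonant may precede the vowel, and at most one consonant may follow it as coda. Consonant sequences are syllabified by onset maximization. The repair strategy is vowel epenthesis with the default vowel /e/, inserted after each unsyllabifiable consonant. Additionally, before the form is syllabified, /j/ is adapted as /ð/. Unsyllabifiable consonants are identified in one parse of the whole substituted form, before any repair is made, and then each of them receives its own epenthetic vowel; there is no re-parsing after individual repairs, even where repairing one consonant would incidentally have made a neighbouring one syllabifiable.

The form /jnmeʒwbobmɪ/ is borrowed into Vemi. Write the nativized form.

ðenemeʒwebobmɪ

Substitution: /j/ → /ð/, giving /ðnmeʒwbobmɪ/.
Syllabifying with onset maximization leaves /ð/, /n/, /w/ stranded (at most one coda consonant is licensed; onsets are limited to one consonant).
Inserting the epenthetic vowel yields /ð/ → /ðe/, /n/ → /ne/, /w/ → /we/.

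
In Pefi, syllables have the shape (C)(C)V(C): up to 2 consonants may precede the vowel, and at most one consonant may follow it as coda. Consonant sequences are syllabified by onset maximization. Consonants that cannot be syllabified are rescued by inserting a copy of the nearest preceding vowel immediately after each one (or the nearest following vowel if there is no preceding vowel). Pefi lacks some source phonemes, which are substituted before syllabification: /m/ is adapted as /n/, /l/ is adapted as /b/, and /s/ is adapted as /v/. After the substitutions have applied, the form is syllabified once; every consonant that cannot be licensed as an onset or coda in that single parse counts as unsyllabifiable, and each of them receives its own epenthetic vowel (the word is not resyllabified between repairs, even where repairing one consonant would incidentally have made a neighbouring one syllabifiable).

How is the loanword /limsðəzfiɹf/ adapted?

Substitution: /l/ → /b/, /m/ → /n/, /s/ → /v/, giving /binvðəzfiɹf/.
Under (C)(C)V(C), the unsyllabifiable consonants are /f/ (at most one coda consonant is licensed; onsets may contain at most 2 consonants).
Inserting the epenthetic vowel yields /f/ → /fi/.

binvðəzfiɹfi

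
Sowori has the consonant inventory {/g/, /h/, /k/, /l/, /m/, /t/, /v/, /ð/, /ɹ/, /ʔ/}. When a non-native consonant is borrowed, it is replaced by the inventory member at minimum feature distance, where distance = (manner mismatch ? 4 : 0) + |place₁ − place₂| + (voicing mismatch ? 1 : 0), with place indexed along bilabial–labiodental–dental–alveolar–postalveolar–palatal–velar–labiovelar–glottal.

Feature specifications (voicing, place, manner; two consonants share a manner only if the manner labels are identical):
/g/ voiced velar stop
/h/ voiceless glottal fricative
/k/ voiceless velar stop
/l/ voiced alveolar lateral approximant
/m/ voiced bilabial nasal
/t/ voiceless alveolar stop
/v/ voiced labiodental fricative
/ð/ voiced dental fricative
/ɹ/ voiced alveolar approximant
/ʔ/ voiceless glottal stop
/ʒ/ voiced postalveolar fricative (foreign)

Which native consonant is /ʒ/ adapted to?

/ð/ is closest: same manner (fricative), place distance 2 (postalveolar→dental), same voicing; total 2. Next closest is /v/ at distance 3.

ð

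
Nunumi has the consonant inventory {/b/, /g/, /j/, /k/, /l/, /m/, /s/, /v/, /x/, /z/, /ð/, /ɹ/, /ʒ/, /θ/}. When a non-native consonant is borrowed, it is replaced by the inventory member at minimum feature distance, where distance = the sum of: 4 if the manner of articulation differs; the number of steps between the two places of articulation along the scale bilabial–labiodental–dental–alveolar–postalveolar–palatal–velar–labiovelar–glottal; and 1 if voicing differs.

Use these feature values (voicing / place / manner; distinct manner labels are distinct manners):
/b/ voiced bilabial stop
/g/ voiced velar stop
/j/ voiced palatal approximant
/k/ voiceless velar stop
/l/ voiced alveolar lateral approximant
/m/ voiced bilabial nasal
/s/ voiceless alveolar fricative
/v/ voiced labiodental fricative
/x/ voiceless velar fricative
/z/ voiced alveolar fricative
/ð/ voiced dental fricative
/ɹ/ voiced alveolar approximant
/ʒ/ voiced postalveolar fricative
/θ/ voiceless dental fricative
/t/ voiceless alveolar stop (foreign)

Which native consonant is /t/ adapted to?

k

/k/ is closest: same manner (stop), place distance 3 (alveolar→velar), same voicing; total 3. Next closest is /b/ at distance 4.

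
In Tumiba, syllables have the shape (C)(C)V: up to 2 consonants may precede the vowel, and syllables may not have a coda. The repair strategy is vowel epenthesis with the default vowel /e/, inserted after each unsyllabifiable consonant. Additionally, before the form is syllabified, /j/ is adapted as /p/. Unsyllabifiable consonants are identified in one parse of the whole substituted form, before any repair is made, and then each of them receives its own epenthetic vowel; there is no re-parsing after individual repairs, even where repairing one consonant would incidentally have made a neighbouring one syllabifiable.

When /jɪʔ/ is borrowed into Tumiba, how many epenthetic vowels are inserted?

After substitution the input is /pɪʔ/.
The unsyllabifiable consonants are /ʔ/; each receives one epenthetic vowel.

1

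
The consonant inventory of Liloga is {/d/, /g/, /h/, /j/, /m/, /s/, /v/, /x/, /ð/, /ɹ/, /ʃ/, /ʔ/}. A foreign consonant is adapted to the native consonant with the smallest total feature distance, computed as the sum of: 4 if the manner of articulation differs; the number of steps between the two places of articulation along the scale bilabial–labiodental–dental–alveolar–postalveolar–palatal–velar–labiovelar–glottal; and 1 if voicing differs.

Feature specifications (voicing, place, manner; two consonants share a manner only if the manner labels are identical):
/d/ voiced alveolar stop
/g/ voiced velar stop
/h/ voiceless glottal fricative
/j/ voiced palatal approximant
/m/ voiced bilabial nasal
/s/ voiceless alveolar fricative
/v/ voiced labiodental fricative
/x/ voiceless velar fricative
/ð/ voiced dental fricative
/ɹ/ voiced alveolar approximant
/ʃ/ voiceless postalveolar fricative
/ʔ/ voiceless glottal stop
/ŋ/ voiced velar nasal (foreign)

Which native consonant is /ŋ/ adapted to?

g

/g/ is closest: manner differs (nasal→stop, +4), place distance 0 (velar→velar), same voicing; total 4. Next closest is /j/ at distance 5.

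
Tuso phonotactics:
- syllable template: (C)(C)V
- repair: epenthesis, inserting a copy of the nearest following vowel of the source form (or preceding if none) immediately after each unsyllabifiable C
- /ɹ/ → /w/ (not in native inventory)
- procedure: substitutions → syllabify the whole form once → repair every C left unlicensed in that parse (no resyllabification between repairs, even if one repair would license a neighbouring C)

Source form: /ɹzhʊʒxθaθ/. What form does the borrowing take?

wʊzhʊʒaxθaθa

Substitution: /ɹ/ → /w/, giving /wzhʊʒxθaθ/.
Under (C)(C)V, the unsyllabifiable consonants are /w/, /ʒ/, /θ/ (no codas are permitted; onsets may contain at most 2 consonants).
Each unlicensed consonant becomes the onset of a new syllable: /w/ → /wʊ/, /ʒ/ → /ʒa/, /θ/ → /θa/.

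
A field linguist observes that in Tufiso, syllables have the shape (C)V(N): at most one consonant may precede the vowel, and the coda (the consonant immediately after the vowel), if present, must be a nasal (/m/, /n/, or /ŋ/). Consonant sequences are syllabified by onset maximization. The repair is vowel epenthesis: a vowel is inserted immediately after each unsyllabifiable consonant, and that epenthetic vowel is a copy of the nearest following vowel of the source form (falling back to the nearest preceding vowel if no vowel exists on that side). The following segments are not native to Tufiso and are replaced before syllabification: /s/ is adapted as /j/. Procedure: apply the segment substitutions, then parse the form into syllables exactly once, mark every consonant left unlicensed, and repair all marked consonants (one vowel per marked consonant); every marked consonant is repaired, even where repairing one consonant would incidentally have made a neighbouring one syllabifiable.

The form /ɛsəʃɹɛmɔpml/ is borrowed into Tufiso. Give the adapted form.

Substitution: /s/ → /j/, giving /ɛjəʃɹɛmɔpml/.
The consonants /ʃ/, /p/, /m/, /l/ cannot be parsed into a legal (C)V(N) syllable (only a nasal (/m/, /n/, or /ŋ/) is licensed in coda position; onsets are limited to one consonant).
Each unlicensed consonant becomes the onset of a new syllable: /ʃ/ → /ʃɛ/, /p/ → /pɔ/, /m/ → /mɔ/, /l/ → /lɔ/.

ɛjəʃɛɹɛmɔpɔmɔlɔ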